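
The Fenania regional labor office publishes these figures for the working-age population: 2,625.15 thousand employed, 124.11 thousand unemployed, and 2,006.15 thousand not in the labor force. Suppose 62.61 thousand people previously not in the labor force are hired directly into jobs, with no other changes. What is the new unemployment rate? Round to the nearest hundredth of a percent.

New unemployment rate ≈ 4.41%.

Initially, labor force = 2,625.15 + 124.11 = 2,749.26 thousand, so u = 124.11/2,749.26 = 4.51%.
After the change, employed and labor force both rise by 62.61; unemployed unchanged → E = 2,687.76, U = 124.11, labor force = 2,811.87 thousand.
New unemployment rate = 124.11 / 2,811.87 = 4.41%.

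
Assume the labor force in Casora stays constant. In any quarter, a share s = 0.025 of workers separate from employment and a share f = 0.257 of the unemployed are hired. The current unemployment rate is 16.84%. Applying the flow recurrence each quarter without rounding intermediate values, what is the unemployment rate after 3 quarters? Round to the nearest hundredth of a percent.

With a fixed labor force, u_{t+1} = u_t + s·(1−u_t) − f·u_t = u_t·(1−s−f) + s.
Here 1−s−f = 0.718 and s = 0.025.
u_1 = 0.168400 × 0.718 + 0.025 = 0.145911.
u_2 = 0.145911 × 0.718 + 0.025 = 0.129764.
u_3 = 0.129764 × 0.718 + 0.025 = 0.118171.

Unemployment rate after three quarters ≈ 11.82%.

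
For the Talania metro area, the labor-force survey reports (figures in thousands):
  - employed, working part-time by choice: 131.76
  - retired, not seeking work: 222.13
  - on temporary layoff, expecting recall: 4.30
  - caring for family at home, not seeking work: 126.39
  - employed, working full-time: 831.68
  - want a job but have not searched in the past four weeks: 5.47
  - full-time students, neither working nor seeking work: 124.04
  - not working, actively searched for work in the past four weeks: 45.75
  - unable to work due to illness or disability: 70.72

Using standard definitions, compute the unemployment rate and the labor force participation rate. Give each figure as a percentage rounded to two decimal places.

Unemployment rate ≈ 4.94%; labor force participation rate ≈ 64.87%.

Employed = 131.76 + 831.68 = 963.44 thousand.
Unemployed = 4.30 + 45.75 = 50.05 thousand (jobless and actively searching, or on temporary layoff).
Labor force = 963.44 + 50.05 = 1,013.49 thousand.
Not in labor force = 222.13 + 126.39 + 5.47 + 124.04 + 70.72 = 548.75 thousand (those not working and not actively searching are outside the labor force — including those who want a job but have given up searching).
Civilian working-age population = 1,013.49 + 548.75 = 1,562.24 thousand.
Unemployment rate = 50.05 / 1,013.49 = 4.94%.
Labor force participation rate = 1,013.49 / 1,562.24 = 64.87%.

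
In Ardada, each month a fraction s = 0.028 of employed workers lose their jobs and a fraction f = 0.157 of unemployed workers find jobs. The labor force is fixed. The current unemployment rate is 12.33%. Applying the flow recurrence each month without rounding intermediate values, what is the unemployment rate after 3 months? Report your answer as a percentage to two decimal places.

Unemployment rate after three months ≈ 13.62%.

With a fixed labor force, u_{t+1} = u_t + s·(1−u_t) − f·u_t = u_t·(1−s−f) + s.
Here 1−s−f = 0.815 and s = 0.028.
u_1 = 0.123300 × 0.815 + 0.028 = 0.128490.
u_2 = 0.128490 × 0.815 + 0.028 = 0.132719.
u_3 = 0.132719 × 0.815 + 0.028 = 0.136166.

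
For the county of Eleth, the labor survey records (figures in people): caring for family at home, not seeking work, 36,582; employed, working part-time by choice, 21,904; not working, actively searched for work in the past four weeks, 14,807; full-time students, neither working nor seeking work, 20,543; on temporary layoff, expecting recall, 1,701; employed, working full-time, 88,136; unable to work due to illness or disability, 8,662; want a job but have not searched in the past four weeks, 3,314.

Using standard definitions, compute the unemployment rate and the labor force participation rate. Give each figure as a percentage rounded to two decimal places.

Unemployment rate ≈ 13.04%; labor force participation rate ≈ 64.68%.

Employed = 21,904 + 88,136 = 110,040.
Unemployed = 14,807 + 1,701 = 16,508 (jobless and actively searching, or on temporary layoff).
Labor force = 110,040 + 16,508 = 126,548.
Not in labor force = 36,582 + 20,543 + 8,662 + 3,314 = 69,101 (those not working and not actively searching are outside the labor force — including those who want a job but have given up searching).
Civilian working-age population = 126,548 + 69,101 = 195,649.
Unemployment rate = 16,508 / 126,548 = 13.04%.
Labor force participation rate = 126,548 / 195,649 = 64.68%.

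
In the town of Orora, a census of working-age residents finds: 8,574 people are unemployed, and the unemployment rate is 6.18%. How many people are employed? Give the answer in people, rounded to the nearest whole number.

About 130,164 are employed.

Labor force = U / u = 8,574 / 0.0618 ≈ 138,738.
Employed = labor force − unemployed = 138,738 − 8,574 = 130,164.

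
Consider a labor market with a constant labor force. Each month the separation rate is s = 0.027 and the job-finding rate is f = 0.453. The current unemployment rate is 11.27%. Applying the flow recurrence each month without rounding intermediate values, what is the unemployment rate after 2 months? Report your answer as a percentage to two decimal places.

With a fixed labor force, u_{t+1} = u_t + s·(1−u_t) − f·u_t = u_t·(1−s−f) + s.
Here 1−s−f = 0.520 and s = 0.027.
u_1 = 0.112700 × 0.520 + 0.027 = 0.085604.
u_2 = 0.085604 × 0.520 + 0.027 = 0.071514.

Unemployment rate after two months ≈ 7.15%.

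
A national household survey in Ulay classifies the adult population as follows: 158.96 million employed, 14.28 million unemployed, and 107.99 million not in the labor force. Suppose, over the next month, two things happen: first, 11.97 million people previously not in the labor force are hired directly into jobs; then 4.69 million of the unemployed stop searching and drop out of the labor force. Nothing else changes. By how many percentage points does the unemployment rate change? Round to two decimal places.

The unemployment rate changes by −2.93 percentage points.

Initially, labor force = 158.96 + 14.28 = 173.24 million, so u = 14.28/173.24 = 8.24%.
After the first change, employed and labor force both rise by 11.97; unemployed unchanged → E = 170.93, U = 14.28, labor force = 185.21 million.
After the second change, unemployed and labor force both fall by 4.69 → E = 170.93, U = 9.59, labor force = 180.52 million.
New unemployment rate = 9.59 / 180.52 = 5.31%.
Change = 5.31% − 8.24% = −2.93 percentage points.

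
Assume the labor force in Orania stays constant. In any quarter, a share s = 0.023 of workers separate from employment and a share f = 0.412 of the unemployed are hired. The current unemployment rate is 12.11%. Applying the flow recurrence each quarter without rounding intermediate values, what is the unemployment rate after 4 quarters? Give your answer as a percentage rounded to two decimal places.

Unemployment rate after four quarters ≈ 5.98%.

With a fixed labor force, u_{t+1} = u_t + s·(1−u_t) − f·u_t = u_t·(1−s−f) + s.
Here 1−s−f = 0.565 and s = 0.023.
u_1 = 0.121100 × 0.565 + 0.023 = 0.091421.
u_2 = 0.091421 × 0.565 + 0.023 = 0.074653.
u_3 = 0.074653 × 0.565 + 0.023 = 0.065179.
u_4 = 0.065179 × 0.565 + 0.023 = 0.059826.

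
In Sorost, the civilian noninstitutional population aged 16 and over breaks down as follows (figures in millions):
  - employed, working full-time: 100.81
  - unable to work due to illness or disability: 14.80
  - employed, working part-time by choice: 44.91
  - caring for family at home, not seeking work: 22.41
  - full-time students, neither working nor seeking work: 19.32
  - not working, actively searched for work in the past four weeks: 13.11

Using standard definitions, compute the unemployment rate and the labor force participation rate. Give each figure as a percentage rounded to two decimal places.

Unemployment rate ≈ 8.25%; labor force participation rate ≈ 73.75%.

Employed = 100.81 + 44.91 = 145.72 million.
Unemployed = 13.11 million.
Labor force = 145.72 + 13.11 = 158.83 million.
Not in labor force = 14.80 + 22.41 + 19.32 = 56.53 million (those not working and not actively searching are outside the labor force).
Civilian working-age population = 158.83 + 56.53 = 215.36 million.
Unemployment rate = 13.11 / 158.83 = 8.25%.
Labor force participation rate = 158.83 / 215.36 = 73.75%.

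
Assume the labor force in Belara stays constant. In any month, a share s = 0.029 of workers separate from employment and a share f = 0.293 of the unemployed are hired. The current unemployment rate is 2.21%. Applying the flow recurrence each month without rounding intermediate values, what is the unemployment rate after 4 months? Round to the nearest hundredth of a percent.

Unemployment rate after four months ≈ 7.57%.

With a fixed labor force, u_{t+1} = u_t + s·(1−u_t) − f·u_t = u_t·(1−s−f) + s.
Here 1−s−f = 0.678 and s = 0.029.
u_1 = 0.022100 × 0.678 + 0.029 = 0.043984.
u_2 = 0.043984 × 0.678 + 0.029 = 0.058821.
u_3 = 0.058821 × 0.678 + 0.029 = 0.068881.
u_4 = 0.068881 × 0.678 + 0.029 = 0.075701.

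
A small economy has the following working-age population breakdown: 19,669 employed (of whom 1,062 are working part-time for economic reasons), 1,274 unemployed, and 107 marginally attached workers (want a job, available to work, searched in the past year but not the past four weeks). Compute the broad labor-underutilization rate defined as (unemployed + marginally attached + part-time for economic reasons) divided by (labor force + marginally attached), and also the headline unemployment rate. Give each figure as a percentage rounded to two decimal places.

Labor force = 19,669 + 1,274 = 20,943.
Numerator = 1,274 + 107 + 1,062 = 2,443.
Denominator = 20,943 + 107 = 21,050.
Broad rate = 2,443 / 21,050 = 11.61%.
Headline unemployment rate = 1,274 / 20,943 = 6.08%.

Broad underutilization rate ≈ 11.61%; headline unemployment rate ≈ 6.08%.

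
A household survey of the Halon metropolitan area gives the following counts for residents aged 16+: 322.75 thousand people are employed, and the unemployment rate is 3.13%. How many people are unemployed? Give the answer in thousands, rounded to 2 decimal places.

Let U be the number unemployed. The labor force is E + U, and U/(E+U) = 0.0313.
So U = 0.0313 × 322.75 / (1 − 0.0313) = 10.1021 / 0.9687 ≈ 10.43 thousand.

About 10.43 thousand are unemployed.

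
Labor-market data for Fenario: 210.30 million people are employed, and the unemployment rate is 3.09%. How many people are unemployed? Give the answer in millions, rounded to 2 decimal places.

Let U be the number unemployed. The labor force is E + U, and U/(E+U) = 0.0309.
So U = 0.0309 × 210.30 / (1 − 0.0309) = 6.4983 / 0.9691 ≈ 6.71 million.

About 6.71 million are unemployed.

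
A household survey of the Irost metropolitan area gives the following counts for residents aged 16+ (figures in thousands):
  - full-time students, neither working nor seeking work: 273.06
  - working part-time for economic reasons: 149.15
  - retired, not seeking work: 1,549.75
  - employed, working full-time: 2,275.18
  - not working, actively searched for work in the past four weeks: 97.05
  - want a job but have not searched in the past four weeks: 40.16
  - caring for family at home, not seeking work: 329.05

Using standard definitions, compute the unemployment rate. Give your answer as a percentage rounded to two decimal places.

Unemployment rate ≈ 3.85%.

Employed = 149.15 + 2,275.18 = 2,424.33 thousand (anyone who worked, including part-time for economic reasons, counts as employed).
Unemployed = 97.05 thousand.
Labor force = 2,424.33 + 97.05 = 2,521.38 thousand.
Unemployment rate = 97.05 / 2,521.38 = 3.85%.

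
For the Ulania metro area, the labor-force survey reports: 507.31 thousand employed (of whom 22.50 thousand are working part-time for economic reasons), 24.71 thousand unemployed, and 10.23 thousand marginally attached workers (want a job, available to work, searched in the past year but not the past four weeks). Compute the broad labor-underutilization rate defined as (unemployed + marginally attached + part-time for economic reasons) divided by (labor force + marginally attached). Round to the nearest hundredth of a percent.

Labor force = 507.31 + 24.71 = 532.02 thousand.
Numerator = 24.71 + 10.23 + 22.50 = 57.44 thousand.
Denominator = 532.02 + 10.23 = 542.25 thousand.
Broad rate = 57.44 / 542.25 = 10.59%.

Broad underutilization rate ≈ 10.59%.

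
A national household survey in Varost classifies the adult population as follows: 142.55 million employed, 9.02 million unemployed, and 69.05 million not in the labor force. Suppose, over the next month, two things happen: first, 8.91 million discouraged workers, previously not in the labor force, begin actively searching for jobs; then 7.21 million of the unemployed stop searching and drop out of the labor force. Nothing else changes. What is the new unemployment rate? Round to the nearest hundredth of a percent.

New unemployment rate ≈ 6.99%.

Initially, labor force = 142.55 + 9.02 = 151.57 million, so u = 9.02/151.57 = 5.95%.
After the first change, unemployed and labor force both rise by 8.91 → E = 142.55, U = 17.93, labor force = 160.48 million.
After the second change, unemployed and labor force both fall by 7.21 → E = 142.55, U = 10.72, labor force = 153.27 million.
New unemployment rate = 10.72 / 153.27 = 6.99%.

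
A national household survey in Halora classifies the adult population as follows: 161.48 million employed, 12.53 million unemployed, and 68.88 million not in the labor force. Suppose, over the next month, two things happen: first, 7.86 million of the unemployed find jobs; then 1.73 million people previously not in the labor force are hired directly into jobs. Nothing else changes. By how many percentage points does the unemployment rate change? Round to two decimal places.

The unemployment rate changes by −4.54 percentage points.

Initially, labor force = 161.48 + 12.53 = 174.01 million, so u = 12.53/174.01 = 7.20%.
After the first change, unemployed falls and employed rises by 7.86; labor force unchanged → E = 169.34, U = 4.67, labor force = 174.01 million.
After the second change, employed and labor force both rise by 1.73; unemployed unchanged → E = 171.07, U = 4.67, labor force = 175.74 million.
New unemployment rate = 4.67 / 175.74 = 2.66%.
Change = 2.66% − 7.20% = −4.54 percentage points.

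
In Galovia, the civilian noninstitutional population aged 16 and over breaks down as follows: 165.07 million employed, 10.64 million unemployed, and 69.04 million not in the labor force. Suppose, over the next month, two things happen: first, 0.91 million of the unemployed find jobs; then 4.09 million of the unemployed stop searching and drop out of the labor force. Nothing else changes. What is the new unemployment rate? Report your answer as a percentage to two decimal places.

Initially, labor force = 165.07 + 10.64 = 175.71 million, so u = 10.64/175.71 = 6.06%.
After the first change, unemployed falls and employed rises by 0.91; labor force unchanged → E = 165.98, U = 9.73, labor force = 175.71 million.
After the second change, unemployed and labor force both fall by 4.09 → E = 165.98, U = 5.64, labor force = 171.62 million.
New unemployment rate = 5.64 / 171.62 = 3.29%.

New unemployment rate ≈ 3.29%.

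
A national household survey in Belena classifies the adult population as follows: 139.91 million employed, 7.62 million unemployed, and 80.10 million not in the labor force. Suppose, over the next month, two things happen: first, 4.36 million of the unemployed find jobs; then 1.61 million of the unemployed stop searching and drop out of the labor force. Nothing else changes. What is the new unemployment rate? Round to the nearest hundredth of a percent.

Initially, labor force = 139.91 + 7.62 = 147.53 million, so u = 7.62/147.53 = 5.17%.
After the first change, unemployed falls and employed rises by 4.36; labor force unchanged → E = 144.27, U = 3.26, labor force = 147.53 million.
After the second change, unemployed and labor force both fall by 1.61 → E = 144.27, U = 1.65, labor force = 145.92 million.
New unemployment rate = 1.65 / 145.92 = 1.13%.

New unemployment rate ≈ 1.13%.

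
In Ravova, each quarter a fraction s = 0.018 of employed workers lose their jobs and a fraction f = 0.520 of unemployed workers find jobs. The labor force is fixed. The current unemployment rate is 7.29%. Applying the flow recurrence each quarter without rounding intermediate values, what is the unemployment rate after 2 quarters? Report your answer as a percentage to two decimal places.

With a fixed labor force, u_{t+1} = u_t + s·(1−u_t) − f·u_t = u_t·(1−s−f) + s.
Here 1−s−f = 0.462 and s = 0.018.
u_1 = 0.072900 × 0.462 + 0.018 = 0.051680.
u_2 = 0.051680 × 0.462 + 0.018 = 0.041876.

Unemployment rate after two quarters ≈ 4.19%.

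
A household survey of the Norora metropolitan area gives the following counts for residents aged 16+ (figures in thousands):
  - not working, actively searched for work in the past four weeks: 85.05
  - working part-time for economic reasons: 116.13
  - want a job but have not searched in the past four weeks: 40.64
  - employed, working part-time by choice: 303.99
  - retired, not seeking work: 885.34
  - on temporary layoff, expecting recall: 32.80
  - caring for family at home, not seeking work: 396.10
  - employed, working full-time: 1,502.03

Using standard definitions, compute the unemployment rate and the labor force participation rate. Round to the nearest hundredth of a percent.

Unemployment rate ≈ 5.78%; labor force participation rate ≈ 60.68%.

Employed = 116.13 + 303.99 + 1,502.03 = 1,922.15 thousand (anyone who worked, including part-time for economic reasons, counts as employed).
Unemployed = 85.05 + 32.80 = 117.85 thousand (jobless and actively searching, or on temporary layoff).
Labor force = 1,922.15 + 117.85 = 2,040.00 thousand.
Not in labor force = 40.64 + 885.34 + 396.10 = 1,322.08 thousand (those not working and not actively searching are outside the labor force — including those who want a job but have given up searching).
Civilian working-age population = 2,040.00 + 1,322.08 = 3,362.08 thousand.
Unemployment rate = 117.85 / 2,040.00 = 5.78%.
Labor force participation rate = 2,040.00 / 3,362.08 = 60.68%.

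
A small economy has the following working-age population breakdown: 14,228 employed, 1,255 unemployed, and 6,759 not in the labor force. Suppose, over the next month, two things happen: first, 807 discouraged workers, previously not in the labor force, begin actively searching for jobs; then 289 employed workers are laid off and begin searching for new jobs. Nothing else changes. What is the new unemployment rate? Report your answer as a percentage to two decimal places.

Initially, labor force = 14,228 + 1,255 = 15,483, so u = 1,255/15,483 = 8.11%.
After the first change, unemployed and labor force both rise by 807 → E = 14,228, U = 2,062, labor force = 16,290.
After the second change, employed falls and unemployed rises by 289; labor force unchanged → E = 13,939, U = 2,351, labor force = 16,290.
New unemployment rate = 2,351 / 16,290 = 14.43%.

New unemployment rate ≈ 14.43%.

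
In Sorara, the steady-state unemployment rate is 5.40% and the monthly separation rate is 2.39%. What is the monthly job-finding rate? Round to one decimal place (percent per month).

From u* = s/(s+f): f = s·(1−u)/u.
f = 2.39 × (1 − 0.0540) / 0.0540 = 2.2609 / 0.0540 ≈ 41.9% per month.

Job-finding rate ≈ 41.9% per month.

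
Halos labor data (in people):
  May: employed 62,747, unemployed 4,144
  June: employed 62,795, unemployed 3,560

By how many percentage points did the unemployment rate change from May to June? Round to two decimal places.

The unemployment rate changed by −0.83 percentage points.

May: labor force = 62,747 + 4,144 = 66,891; u = 4,144/66,891 = 6.20%.
June: labor force = 62,795 + 3,560 = 66,355; u = 3,560/66,355 = 5.37%.
Change = 5.37% − 6.20% = −0.83 pp.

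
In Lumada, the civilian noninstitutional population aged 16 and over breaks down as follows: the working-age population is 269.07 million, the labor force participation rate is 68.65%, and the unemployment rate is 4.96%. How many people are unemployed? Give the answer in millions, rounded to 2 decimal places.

About 9.16 million are unemployed.

Labor force = 0.6865 × 269.07 = 184.72 million.
Unemployed = 0.0496 × 184.72 ≈ 9.16 million.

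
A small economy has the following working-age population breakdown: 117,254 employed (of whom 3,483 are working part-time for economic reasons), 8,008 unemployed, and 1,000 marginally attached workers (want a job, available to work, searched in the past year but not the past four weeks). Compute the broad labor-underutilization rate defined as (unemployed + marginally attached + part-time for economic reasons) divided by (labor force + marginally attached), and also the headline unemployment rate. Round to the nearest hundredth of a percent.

Broad underutilization rate ≈ 9.89%; headline unemployment rate ≈ 6.39%.

Labor force = 117,254 + 8,008 = 125,262.
Numerator = 8,008 + 1,000 + 3,483 = 12,491.
Denominator = 125,262 + 1,000 = 126,262.
Broad rate = 12,491 / 126,262 = 9.89%.
Headline unemployment rate = 8,008 / 125,262 = 6.39%.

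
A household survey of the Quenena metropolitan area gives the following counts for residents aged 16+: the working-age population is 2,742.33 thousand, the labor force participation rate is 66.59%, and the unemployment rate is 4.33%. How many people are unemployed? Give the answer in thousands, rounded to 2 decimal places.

Labor force = 0.6659 × 2,742.33 = 1,826.12 thousand.
Unemployed = 0.0433 × 1,826.12 ≈ 79.07 thousand.

About 79.07 thousand are unemployed.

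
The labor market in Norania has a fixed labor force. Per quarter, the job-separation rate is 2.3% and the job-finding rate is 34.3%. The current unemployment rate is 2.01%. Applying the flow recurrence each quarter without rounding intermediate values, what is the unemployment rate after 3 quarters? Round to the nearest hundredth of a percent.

Unemployment rate after three quarters ≈ 5.19%.

With a fixed labor force, u_{t+1} = u_t + s·(1−u_t) − f·u_t = u_t·(1−s−f) + s.
Here 1−s−f = 0.634 and s = 0.023.
u_1 = 0.020100 × 0.634 + 0.023 = 0.035743.
u_2 = 0.035743 × 0.634 + 0.023 = 0.045661.
u_3 = 0.045661 × 0.634 + 0.023 = 0.051949.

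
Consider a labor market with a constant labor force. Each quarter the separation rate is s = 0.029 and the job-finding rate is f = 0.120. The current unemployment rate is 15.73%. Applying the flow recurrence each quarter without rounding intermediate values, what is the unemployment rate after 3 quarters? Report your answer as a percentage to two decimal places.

Unemployment rate after three quarters ≈ 17.16%.

With a fixed labor force, u_{t+1} = u_t + s·(1−u_t) − f·u_t = u_t·(1−s−f) + s.
Here 1−s−f = 0.851 and s = 0.029.
u_1 = 0.157300 × 0.851 + 0.029 = 0.162862.
u_2 = 0.162862 × 0.851 + 0.029 = 0.167596.
u_3 = 0.167596 × 0.851 + 0.029 = 0.171624.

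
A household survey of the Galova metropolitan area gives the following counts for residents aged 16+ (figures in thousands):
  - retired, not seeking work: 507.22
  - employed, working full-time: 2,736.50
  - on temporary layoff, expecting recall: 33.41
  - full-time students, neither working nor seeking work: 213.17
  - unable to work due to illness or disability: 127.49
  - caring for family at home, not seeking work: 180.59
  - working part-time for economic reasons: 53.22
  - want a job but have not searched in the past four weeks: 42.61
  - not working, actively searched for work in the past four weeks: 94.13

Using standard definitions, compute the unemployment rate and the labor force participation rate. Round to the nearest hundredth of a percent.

Unemployment rate ≈ 4.37%; labor force participation rate ≈ 73.14%.

Employed = 2,736.50 + 53.22 = 2,789.72 thousand (anyone who worked, including part-time for economic reasons, counts as employed).
Unemployed = 33.41 + 94.13 = 127.54 thousand (jobless and actively searching, or on temporary layoff).
Labor force = 2,789.72 + 127.54 = 2,917.26 thousand.
Not in labor force = 507.22 + 213.17 + 127.49 + 180.59 + 42.61 = 1,071.08 thousand (those not working and not actively searching are outside the labor force — including those who want a job but have given up searching).
Civilian working-age population = 2,917.26 + 1,071.08 = 3,988.34 thousand.
Unemployment rate = 127.54 / 2,917.26 = 4.37%.
Labor force participation rate = 2,917.26 / 3,988.34 = 73.14%.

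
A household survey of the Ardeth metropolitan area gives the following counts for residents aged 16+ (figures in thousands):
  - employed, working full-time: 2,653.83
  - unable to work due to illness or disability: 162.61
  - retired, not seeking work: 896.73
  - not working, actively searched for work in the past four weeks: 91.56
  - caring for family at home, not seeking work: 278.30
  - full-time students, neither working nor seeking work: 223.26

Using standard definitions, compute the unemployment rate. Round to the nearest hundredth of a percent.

Unemployment rate ≈ 3.34%.

Employed = 2,653.83 thousand.
Unemployed = 91.56 thousand.
Labor force = 2,653.83 + 91.56 = 2,745.39 thousand.
Unemployment rate = 91.56 / 2,745.39 = 3.34%.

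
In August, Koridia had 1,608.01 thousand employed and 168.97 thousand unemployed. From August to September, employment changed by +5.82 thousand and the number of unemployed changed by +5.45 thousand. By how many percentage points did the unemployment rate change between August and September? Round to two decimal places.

August: labor force = 1,608.01 + 168.97 = 1,776.98; u = 168.97/1,776.98 = 9.51%.
September: labor force = 1,613.83 + 174.42 = 1,788.25; u = 174.42/1,788.25 = 9.75%.
Change = 9.75% − 9.51% = +0.24 pp.

The unemployment rate changed by +0.24 percentage points.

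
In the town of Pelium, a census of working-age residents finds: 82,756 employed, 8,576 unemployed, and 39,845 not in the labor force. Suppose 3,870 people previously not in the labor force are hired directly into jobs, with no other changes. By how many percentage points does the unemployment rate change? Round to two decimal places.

The unemployment rate changes by −0.38 percentage points.

Initially, labor force = 82,756 + 8,576 = 91,332, so u = 8,576/91,332 = 9.39%.
After the change, employed and labor force both rise by 3,870; unemployed unchanged → E = 86,626, U = 8,576, labor force = 95,202.
New unemployment rate = 8,576 / 95,202 = 9.01%.
Change = 9.01% − 9.39% = −0.38 percentage points.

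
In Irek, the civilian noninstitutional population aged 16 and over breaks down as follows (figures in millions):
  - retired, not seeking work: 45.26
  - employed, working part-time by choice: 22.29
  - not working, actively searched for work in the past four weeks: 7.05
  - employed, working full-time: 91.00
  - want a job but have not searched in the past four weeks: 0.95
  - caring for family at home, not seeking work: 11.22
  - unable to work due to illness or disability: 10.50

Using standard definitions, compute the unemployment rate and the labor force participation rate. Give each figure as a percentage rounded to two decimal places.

Unemployment rate ≈ 5.86%; labor force participation rate ≈ 63.92%.

Employed = 22.29 + 91.00 = 113.29 million.
Unemployed = 7.05 million.
Labor force = 113.29 + 7.05 = 120.34 million.
Not in labor force = 45.26 + 0.95 + 11.22 + 10.50 = 67.93 million (those not working and not actively searching are outside the labor force — including those who want a job but have given up searching).
Civilian working-age population = 120.34 + 67.93 = 188.27 million.
Unemployment rate = 7.05 / 120.34 = 5.86%.
Labor force participation rate = 120.34 / 188.27 = 63.92%.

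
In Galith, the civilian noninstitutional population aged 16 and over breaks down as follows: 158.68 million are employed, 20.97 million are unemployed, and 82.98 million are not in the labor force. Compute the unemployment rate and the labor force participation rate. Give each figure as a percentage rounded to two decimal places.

Labor force = employed + unemployed = 158.68 + 20.97 = 179.65 million.
Working-age population = 179.65 + 82.98 = 262.63 million.
Unemployment rate = 20.97 / 179.65 = 11.67%.
Labor force participation rate = 179.65 / 262.63 = 68.40%.

Unemployment rate ≈ 11.67%; labor force participation rate ≈ 68.40%.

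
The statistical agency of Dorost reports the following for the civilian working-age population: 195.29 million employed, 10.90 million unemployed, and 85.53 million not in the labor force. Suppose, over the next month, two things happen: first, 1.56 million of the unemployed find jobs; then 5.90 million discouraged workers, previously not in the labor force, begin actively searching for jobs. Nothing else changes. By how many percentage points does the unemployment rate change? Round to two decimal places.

Initially, labor force = 195.29 + 10.90 = 206.19 million, so u = 10.90/206.19 = 5.29%.
After the first change, unemployed falls and employed rises by 1.56; labor force unchanged → E = 196.85, U = 9.34, labor force = 206.19 million.
After the second change, unemployed and labor force both rise by 5.90 → E = 196.85, U = 15.24, labor force = 212.09 million.
New unemployment rate = 15.24 / 212.09 = 7.19%.
Change = 7.19% − 5.29% = +1.90 percentage points.

The unemployment rate changes by +1.90 percentage points.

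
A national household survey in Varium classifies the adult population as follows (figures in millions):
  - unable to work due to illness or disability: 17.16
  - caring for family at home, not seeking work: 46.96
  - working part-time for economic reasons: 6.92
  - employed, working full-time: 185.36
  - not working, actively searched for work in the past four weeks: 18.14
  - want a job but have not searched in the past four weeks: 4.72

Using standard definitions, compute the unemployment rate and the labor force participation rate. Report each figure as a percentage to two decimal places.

Employed = 6.92 + 185.36 = 192.28 million (anyone who worked, including part-time for economic reasons, counts as employed).
Unemployed = 18.14 million.
Labor force = 192.28 + 18.14 = 210.42 million.
Not in labor force = 17.16 + 46.96 + 4.72 = 68.84 million (those not working and not actively searching are outside the labor force — including those who want a job but have given up searching).
Civilian working-age population = 210.42 + 68.84 = 279.26 million.
Unemployment rate = 18.14 / 210.42 = 8.62%.
Labor force participation rate = 210.42 / 279.26 = 75.35%.

Unemployment rate ≈ 8.62%; labor force participation rate ≈ 75.35%.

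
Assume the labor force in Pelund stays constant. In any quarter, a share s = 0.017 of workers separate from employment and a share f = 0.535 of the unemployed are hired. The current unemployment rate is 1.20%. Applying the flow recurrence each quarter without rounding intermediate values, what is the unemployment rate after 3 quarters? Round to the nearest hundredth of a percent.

With a fixed labor force, u_{t+1} = u_t + s·(1−u_t) − f·u_t = u_t·(1−s−f) + s.
Here 1−s−f = 0.448 and s = 0.017.
u_1 = 0.012000 × 0.448 + 0.017 = 0.022376.
u_2 = 0.022376 × 0.448 + 0.017 = 0.027024.
u_3 = 0.027024 × 0.448 + 0.017 = 0.029107.

Unemployment rate after three quarters ≈ 2.91%.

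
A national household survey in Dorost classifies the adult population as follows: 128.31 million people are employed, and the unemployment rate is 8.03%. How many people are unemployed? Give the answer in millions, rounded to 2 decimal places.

About 11.20 million are unemployed.

Let U be the number unemployed. The labor force is E + U, and U/(E+U) = 0.0803.
So U = 0.0803 × 128.31 / (1 − 0.0803) = 10.3033 / 0.9197 ≈ 11.20 million.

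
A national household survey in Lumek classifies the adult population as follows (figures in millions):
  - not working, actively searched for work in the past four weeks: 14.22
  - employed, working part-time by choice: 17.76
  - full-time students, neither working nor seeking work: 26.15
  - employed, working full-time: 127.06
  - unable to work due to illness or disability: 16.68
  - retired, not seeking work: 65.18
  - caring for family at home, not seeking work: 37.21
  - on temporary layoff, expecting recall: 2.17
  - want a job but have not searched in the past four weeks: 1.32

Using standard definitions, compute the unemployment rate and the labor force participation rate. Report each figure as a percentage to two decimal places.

Unemployment rate ≈ 10.17%; labor force participation rate ≈ 52.38%.

Employed = 17.76 + 127.06 = 144.82 million.
Unemployed = 14.22 + 2.17 = 16.39 million (jobless and actively searching, or on temporary layoff).
Labor force = 144.82 + 16.39 = 161.21 million.
Not in labor force = 26.15 + 16.68 + 65.18 + 37.21 + 1.32 = 146.54 million (those not working and not actively searching are outside the labor force — including those who want a job but have given up searching).
Civilian working-age population = 161.21 + 146.54 = 307.75 million.
Unemployment rate = 16.39 / 161.21 = 10.17%.
Labor force participation rate = 161.21 / 307.75 = 52.38%.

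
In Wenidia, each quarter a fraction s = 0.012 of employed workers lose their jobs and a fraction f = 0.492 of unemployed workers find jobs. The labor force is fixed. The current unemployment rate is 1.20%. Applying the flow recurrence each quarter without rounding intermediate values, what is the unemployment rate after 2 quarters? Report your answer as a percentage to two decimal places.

With a fixed labor force, u_{t+1} = u_t + s·(1−u_t) − f·u_t = u_t·(1−s−f) + s.
Here 1−s−f = 0.496 and s = 0.012.
u_1 = 0.012000 × 0.496 + 0.012 = 0.017952.
u_2 = 0.017952 × 0.496 + 0.012 = 0.020904.

Unemployment rate after two quarters ≈ 2.09%.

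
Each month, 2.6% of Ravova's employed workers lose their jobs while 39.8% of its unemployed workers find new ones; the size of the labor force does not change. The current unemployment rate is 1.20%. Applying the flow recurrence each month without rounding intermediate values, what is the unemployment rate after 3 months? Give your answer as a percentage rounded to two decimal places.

With a fixed labor force, u_{t+1} = u_t + s·(1−u_t) − f·u_t = u_t·(1−s−f) + s.
Here 1−s−f = 0.576 and s = 0.026.
u_1 = 0.012000 × 0.576 + 0.026 = 0.032912.
u_2 = 0.032912 × 0.576 + 0.026 = 0.044957.
u_3 = 0.044957 × 0.576 + 0.026 = 0.051895.

Unemployment rate after three months ≈ 5.19%.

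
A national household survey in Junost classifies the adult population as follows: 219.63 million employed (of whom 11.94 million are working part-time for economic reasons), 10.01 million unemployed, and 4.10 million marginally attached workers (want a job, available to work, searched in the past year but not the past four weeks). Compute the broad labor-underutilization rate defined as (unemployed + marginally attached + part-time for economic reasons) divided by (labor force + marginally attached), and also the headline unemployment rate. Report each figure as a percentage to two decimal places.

Labor force = 219.63 + 10.01 = 229.64 million.
Numerator = 10.01 + 4.10 + 11.94 = 26.05 million.
Denominator = 229.64 + 4.10 = 233.74 million.
Broad rate = 26.05 / 233.74 = 11.14%.
Headline unemployment rate = 10.01 / 229.64 = 4.36%.

Broad underutilization rate ≈ 11.14%; headline unemployment rate ≈ 4.36%.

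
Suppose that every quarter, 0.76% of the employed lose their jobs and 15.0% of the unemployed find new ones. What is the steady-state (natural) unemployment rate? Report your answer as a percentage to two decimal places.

At steady state the flows balance: s·E = f·U, so U/(E+U) = s/(s+f).
u* = 0.76 / (0.76 + 15.0) = 0.76 / 15.76 = 4.82%.

Steady-state unemployment rate ≈ 4.82%.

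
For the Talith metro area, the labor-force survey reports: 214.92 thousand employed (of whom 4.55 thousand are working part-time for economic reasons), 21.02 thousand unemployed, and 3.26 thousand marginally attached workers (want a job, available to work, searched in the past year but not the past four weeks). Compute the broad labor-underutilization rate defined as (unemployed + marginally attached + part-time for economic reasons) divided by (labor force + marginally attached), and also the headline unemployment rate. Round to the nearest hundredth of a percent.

Labor force = 214.92 + 21.02 = 235.94 thousand.
Numerator = 21.02 + 3.26 + 4.55 = 28.83 thousand.
Denominator = 235.94 + 3.26 = 239.20 thousand.
Broad rate = 28.83 / 239.20 = 12.05%.
Headline unemployment rate = 21.02 / 235.94 = 8.91%.

Broad underutilization rate ≈ 12.05%; headline unemployment rate ≈ 8.91%.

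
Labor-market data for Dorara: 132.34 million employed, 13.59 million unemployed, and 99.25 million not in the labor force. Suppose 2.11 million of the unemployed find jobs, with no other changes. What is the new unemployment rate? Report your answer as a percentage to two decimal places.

Initially, labor force = 132.34 + 13.59 = 145.93 million, so u = 13.59/145.93 = 9.31%.
After the change, unemployed falls and employed rises by 2.11; labor force unchanged → E = 134.45, U = 11.48, labor force = 145.93 million.
New unemployment rate = 11.48 / 145.93 = 7.87%.

New unemployment rate ≈ 7.87%.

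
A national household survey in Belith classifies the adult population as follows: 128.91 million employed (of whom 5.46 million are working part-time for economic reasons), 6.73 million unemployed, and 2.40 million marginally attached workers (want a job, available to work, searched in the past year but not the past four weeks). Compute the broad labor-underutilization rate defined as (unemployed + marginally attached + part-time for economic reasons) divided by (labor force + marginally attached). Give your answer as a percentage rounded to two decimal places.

Labor force = 128.91 + 6.73 = 135.64 million.
Numerator = 6.73 + 2.40 + 5.46 = 14.59 million.
Denominator = 135.64 + 2.40 = 138.04 million.
Broad rate = 14.59 / 138.04 = 10.57%.

Broad underutilization rate ≈ 10.57%.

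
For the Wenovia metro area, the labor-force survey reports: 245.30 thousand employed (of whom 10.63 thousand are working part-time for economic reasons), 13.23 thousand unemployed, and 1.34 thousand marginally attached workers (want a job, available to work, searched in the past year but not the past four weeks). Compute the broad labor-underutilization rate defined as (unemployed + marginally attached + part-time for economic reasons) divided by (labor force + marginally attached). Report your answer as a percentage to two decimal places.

Labor force = 245.30 + 13.23 = 258.53 thousand.
Numerator = 13.23 + 1.34 + 10.63 = 25.20 thousand.
Denominator = 258.53 + 1.34 = 259.87 thousand.
Broad rate = 25.20 / 259.87 = 9.70%.

Broad underutilization rate ≈ 9.70%.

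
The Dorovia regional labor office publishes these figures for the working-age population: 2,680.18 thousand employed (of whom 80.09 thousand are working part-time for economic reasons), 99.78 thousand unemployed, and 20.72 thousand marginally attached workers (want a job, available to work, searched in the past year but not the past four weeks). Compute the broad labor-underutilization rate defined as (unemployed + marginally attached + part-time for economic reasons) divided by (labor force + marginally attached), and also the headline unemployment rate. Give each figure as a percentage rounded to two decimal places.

Broad underutilization rate ≈ 7.16%; headline unemployment rate ≈ 3.59%.

Labor force = 2,680.18 + 99.78 = 2,779.96 thousand.
Numerator = 99.78 + 20.72 + 80.09 = 200.59 thousand.
Denominator = 2,779.96 + 20.72 = 2,800.68 thousand.
Broad rate = 200.59 / 2,800.68 = 7.16%.
Headline unemployment rate = 99.78 / 2,779.96 = 3.59%.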